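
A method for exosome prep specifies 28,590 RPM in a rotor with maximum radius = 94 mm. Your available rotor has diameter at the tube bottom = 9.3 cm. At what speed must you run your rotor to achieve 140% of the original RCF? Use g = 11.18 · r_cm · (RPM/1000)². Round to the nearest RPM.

48097 RPM

Original rotor: r = 94 mm = 9.4 cm
RCF_original = 11.18 × 9.4 × (28.59)² = 11.18 × 9.4 × 817.3881 ≈ 85,901 × g
Target RCF = 1.4 × 85,901 ≈ 120,261.4 × g
Your rotor: r = 9.3 / 2 = 4.65 cm
120,261.4 = 11.18 × 4.65 × (N/1000)²
(N/1000)² = 120,261.4 / 51.987 = 2313.298
N = 1000 × √2313.298 ≈ 48,096.8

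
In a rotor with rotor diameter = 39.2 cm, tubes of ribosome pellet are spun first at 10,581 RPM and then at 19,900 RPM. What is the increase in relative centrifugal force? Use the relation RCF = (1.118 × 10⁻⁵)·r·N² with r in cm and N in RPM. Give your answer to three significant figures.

62200 ×g

r = 39.2 / 2 = 19.6 cm
RCF₁ = 1.118 × 10⁻⁵ × 19.6 × (10581)² = 1.118 × 10⁻⁵ × 19.6 × 111,957,561 ≈ 24,533 × g
RCF₂ = 1.118 × 10⁻⁵ × 19.6 × (19900)² = 1.118 × 10⁻⁵ × 19.6 × 396,010,000 ≈ 86,776.9 × g
Increase = 86,776.9 − 24,533 = 62,243.9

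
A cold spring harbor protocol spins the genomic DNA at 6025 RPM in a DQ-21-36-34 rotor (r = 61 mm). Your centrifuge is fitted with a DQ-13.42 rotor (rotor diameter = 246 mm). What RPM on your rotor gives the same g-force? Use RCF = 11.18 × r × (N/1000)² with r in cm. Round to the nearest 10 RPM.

≈ 4240 RPM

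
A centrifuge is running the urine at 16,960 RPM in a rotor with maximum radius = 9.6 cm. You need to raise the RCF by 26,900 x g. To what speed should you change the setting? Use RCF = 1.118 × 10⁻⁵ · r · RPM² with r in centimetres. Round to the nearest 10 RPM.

N₂ ≈ 23200 RPM

Current RCF = 1.118 × 10⁻⁵ × 9.6 × (16960)² = 1.118 × 10⁻⁵ × 9.6 × 287,641,600 ≈ 30,872 × g
Target RCF = 30,872 + 26,900 = 57,772 × g
N² = 57,772 / (10.7328 × 10⁻⁵) = 538,275,194
N ≈ √538,275,194 ≈ 23,200.8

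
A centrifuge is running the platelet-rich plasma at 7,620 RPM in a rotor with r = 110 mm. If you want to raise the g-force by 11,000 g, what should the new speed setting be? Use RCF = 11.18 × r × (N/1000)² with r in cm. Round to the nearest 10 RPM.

N₂ ≈ 12150 RPM

r = 110 mm = 11.0 cm
Current RCF = 11.18 × 11 × (7.62)² = 11.18 × 11 × 58.0644 ≈ 7,140.8 × g
Target RCF = 7,140.8 + 11,000 = 18,140.8 × g
(N/1000)² = 18,140.8 / 122.98 = 147.5102
N = 1000 × √147.5102 ≈ 12,145.4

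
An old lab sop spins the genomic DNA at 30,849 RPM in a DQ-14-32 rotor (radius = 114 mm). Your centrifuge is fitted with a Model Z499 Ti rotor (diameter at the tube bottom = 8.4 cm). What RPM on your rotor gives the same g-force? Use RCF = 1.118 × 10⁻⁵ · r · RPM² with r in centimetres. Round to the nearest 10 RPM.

50820 RPM

Original rotor: r = 114 mm = 11.4 cm
RCF_original = 1.118 × 10⁻⁵ × 11.4 × (30849)² = 1.118 × 10⁻⁵ × 11.4 × 951,660,801 ≈ 121,291.1 × g
Your rotor: r = 8.4 / 2 = 4.2 cm
121,291.1 = 1.118 × 10⁻⁵ × 4.2 × N²
N² = 121,291.1 / (4.6956 × 10⁻⁵) = 2,583,079,905
N ≈ √2,583,079,905 ≈ 50,824.0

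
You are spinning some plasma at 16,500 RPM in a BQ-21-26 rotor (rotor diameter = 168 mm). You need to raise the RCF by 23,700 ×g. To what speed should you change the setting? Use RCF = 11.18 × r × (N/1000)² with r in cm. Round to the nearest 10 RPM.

r = 168 mm / 2 = 84 mm = 8.4 cm
Current RCF = 11.18 × 8.4 × (16.5)² = 11.18 × 8.4 × 272.25 ≈ 25,567.5 × g
Target RCF = 25,567.5 + 23,700 = 49,267.5 × g
(N/1000)² = 49,267.5 / 93.912 = 524.6135
N = 1000 × √524.6135 ≈ 22,904.4

≈ 22900 RPM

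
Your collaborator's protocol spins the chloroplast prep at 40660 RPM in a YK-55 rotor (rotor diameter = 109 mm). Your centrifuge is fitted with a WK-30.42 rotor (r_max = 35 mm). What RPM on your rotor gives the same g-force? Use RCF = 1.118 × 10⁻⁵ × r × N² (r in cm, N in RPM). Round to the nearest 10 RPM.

Original rotor: r = 109 mm / 2 = 54.5 mm = 5.45 cm
RCF = 1.118 × 10⁻⁵ × r × N²
RCF_original = 1.118 × 10⁻⁵ × 5.45 × (40660)² = 1.118 × 10⁻⁵ × 5.45 × 1,653,235,600 ≈ 100,733.3 × g
Your rotor: r = 35 mm = 3.5 cm
100,733.3 = 1.118 × 10⁻⁵ × 3.5 × N²
N² = 100,733.3 / (3.913 × 10⁻⁵) = 2,574,324,048
N ≈ √2,574,324,048 ≈ 50,737.8

≈ 50740 RPM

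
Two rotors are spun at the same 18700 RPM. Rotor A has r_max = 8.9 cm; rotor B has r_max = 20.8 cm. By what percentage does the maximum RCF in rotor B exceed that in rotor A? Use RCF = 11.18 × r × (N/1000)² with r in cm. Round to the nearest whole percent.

At equal RPM, RCF scales linearly with r: ratio = 20.8 / 8.9 = 2.3371.
So rotor B delivers 133.7% more g-force.

134%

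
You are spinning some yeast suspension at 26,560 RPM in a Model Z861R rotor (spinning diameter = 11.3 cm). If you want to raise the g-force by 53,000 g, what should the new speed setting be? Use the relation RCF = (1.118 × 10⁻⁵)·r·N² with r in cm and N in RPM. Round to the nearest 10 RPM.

N₂ ≈ 39300 RPM

r = 11.3 / 2 = 5.65 cm
Current RCF = 1.118 × 10⁻⁵ × 5.65 × (26560)² = 1.118 × 10⁻⁵ × 5.65 × 705,433,600 ≈ 44,560.1 × g
Target RCF = 44,560.1 + 53,000 = 97,560.1 × g
N² = 97,560.1 / (6.3167 × 10⁻⁵) = 1,544,478,921
N ≈ √1,544,478,921 ≈ 39,299.9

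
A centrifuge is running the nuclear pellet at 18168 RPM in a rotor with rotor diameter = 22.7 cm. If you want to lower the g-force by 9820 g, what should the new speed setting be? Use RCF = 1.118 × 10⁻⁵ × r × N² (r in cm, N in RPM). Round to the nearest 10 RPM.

≈ 15900 RPM

r = 22.7 / 2 = 11.35 cm
Current RCF = 1.118 × 10⁻⁵ × 11.35 × (18168)² = 1.118 × 10⁻⁵ × 11.35 × 330,076,224 ≈ 41,884.4 × g
Target RCF = 41,884.4 − 9,820 = 32,064.4 × g
N² = 32,064.4 / (12.6893 × 10⁻⁵) = 252,688,486
N ≈ √252,688,486 ≈ 15,896.2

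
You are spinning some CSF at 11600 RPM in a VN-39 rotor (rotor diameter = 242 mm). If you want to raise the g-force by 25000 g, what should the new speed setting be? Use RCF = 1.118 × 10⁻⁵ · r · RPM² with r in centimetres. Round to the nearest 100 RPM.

17900 RPM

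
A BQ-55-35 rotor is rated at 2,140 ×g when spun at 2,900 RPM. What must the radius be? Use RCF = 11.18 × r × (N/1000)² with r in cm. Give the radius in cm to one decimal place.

r ≈ 22.8 cm

RCF = 11.18 × r × (N/1000)²
2140 = 11.18 × r × (2.9)²
r = 2140 / (11.18 × 8.41) = 2140 / 94.0238 ≈ 22.760 cm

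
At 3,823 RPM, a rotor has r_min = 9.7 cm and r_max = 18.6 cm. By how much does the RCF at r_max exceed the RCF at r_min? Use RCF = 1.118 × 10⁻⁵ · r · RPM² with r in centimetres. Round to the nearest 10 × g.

ΔRCF ≈ 1450 ×g

ΔRCF = 1.118 × 10⁻⁵ × (r_max − r_min) × N² = 1.118 × 10⁻⁵ × 8.9 × 14,615,329 ≈ 1,454.3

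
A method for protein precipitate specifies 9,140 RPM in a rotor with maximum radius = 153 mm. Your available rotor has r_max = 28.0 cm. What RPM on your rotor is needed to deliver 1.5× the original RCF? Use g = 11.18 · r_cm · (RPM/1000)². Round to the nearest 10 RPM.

Original rotor: r = 153 mm = 15.3 cm
RCF_original = 11.18 × 15.3 × (9.14)² = 11.18 × 15.3 × 83.5396 ≈ 14,289.8 × g
Target RCF = 1.5 × 14,289.8 ≈ 21,434.7 × g
21,434.7 = 11.18 × 28 × (N/1000)²
(N/1000)² = 21,434.7 / 313.04 = 68.47272
N = 1000 × √68.47272 ≈ 8,274.8

≈ 8270 RPM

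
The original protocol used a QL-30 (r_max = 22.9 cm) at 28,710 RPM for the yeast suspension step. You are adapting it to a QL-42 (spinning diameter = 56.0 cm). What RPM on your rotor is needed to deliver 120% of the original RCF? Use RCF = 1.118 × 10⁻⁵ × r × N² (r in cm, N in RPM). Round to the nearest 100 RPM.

RCF_original = 1.118 × 10⁻⁵ × 22.9 × (28710)² = 1.118 × 10⁻⁵ × 22.9 × 824,264,100 ≈ 211,029.7 × g
Target RCF = 1.2 × 211,029.7 ≈ 253,235.6 × g
Your rotor: r = 56.0 / 2 = 28 cm
253,235.6 = 1.118 × 10⁻⁵ × 28 × N²
N² = 253,235.6 / (31.304 × 10⁻⁵) = 808,956,044
N ≈ √808,956,044 ≈ 28,442.2

28400 RPM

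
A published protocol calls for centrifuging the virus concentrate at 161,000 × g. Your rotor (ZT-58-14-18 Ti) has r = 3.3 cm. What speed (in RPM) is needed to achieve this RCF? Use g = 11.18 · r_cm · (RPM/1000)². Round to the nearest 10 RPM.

≈ 66060 RPM

161,000 = 11.18 × 3.3 × (N/1000)²
(N/1000)² = 161,000 / 36.894 = 4363.853
N = 1000 × √4363.853 ≈ 66,059.5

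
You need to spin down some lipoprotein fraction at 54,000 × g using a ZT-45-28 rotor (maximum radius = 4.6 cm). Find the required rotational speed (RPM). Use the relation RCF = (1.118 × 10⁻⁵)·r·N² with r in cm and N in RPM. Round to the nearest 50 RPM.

32400 RPM

54,000 = 1.118 × 10⁻⁵ × 4.6 × N²
N² = 54,000 / (5.1428 × 10⁻⁵) = 1,050,011,667
N ≈ √1,050,011,667 ≈ 32,403.9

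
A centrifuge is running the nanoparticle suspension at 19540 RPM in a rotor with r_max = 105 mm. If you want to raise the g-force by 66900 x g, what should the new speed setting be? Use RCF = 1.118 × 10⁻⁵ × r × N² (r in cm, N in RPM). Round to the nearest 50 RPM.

N₂ ≈ 30850 RPM

r = 105 mm = 10.5 cm
Current RCF = 1.118 × 10⁻⁵ × 10.5 × (19540)² = 1.118 × 10⁻⁵ × 10.5 × 381,811,600 ≈ 44,820.9 × g
Target RCF = 44,820.9 + 66,900 = 111,720.9 × g
N² = 111,720.9 / (11.739 × 10⁻⁵) = 951,707,130
N ≈ √951,707,130 ≈ 30,849.8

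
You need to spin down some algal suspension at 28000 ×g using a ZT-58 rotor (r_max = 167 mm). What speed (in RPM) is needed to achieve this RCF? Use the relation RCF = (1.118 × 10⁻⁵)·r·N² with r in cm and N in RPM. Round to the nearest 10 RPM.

r = 167 mm = 16.7 cm
28,000 = 1.118 × 10⁻⁵ × 16.7 × N²
N² = 28,000 / (18.6706 × 10⁻⁵) = 149,968,400
N ≈ √149,968,400 ≈ 12,246.2

≈ 12250 RPM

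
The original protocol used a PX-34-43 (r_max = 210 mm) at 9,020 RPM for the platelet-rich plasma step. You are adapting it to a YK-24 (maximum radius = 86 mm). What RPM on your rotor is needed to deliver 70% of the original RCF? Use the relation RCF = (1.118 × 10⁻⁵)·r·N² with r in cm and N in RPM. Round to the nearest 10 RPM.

≈ 11790 RPM

Original rotor: r = 210 mm = 21.0 cm
RCF_original = 1.118 × 10⁻⁵ × 21 × (9020)² = 1.118 × 10⁻⁵ × 21 × 81,360,400 ≈ 19,101.8 × g
Target RCF = 0.7 × 19,101.8 ≈ 13,371.3 × g
Your rotor: r = 86 mm = 8.6 cm
13,371.3 = 1.118 × 10⁻⁵ × 8.6 × N²
N² = 13,371.3 / (9.6148 × 10⁻⁵) = 139,069,975
N ≈ √139,069,975 ≈ 11,792.8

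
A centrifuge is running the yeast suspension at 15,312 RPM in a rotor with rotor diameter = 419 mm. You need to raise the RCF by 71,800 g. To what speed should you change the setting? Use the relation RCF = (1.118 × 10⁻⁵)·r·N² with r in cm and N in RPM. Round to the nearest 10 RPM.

r = 419 mm / 2 = 209.5 mm = 20.95 cm
Current RCF = 1.118 × 10⁻⁵ × 20.95 × (15312)² = 1.118 × 10⁻⁵ × 20.95 × 234,457,344 ≈ 54,914.8 × g
Target RCF = 54,914.8 + 71,800 = 126,714.8 × g
N² = 126,714.8 / (23.4221 × 10⁻⁵) = 541,005,290
N ≈ √541,005,290 ≈ 23,259.5

23260 RPM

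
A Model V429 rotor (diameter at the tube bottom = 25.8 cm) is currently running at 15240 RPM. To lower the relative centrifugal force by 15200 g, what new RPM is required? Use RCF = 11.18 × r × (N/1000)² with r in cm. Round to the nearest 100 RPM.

r = 25.8 / 2 = 12.9 cm
Current RCF = 11.18 × 12.9 × (15.24)² = 11.18 × 12.9 × 232.2576 ≈ 33,496.7 × g
Target RCF = 33,496.7 − 15,200 = 18,296.7 × g
(N/1000)² = 18,296.7 / 144.222 = 126.8648
N = 1000 × √126.8648 ≈ 11,263.4

11300 RPM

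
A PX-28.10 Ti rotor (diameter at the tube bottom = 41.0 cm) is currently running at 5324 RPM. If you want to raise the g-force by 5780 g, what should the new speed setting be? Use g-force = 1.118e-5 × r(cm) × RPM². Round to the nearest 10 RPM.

r = 41.0 / 2 = 20.5 cm
Current RCF = 1.118 × 10⁻⁵ × 20.5 × (5324)² = 1.118 × 10⁻⁵ × 20.5 × 28,344,976 ≈ 6,496.4 × g
Target RCF = 6,496.4 + 5,780 = 12,276.4 × g
N² = 12,276.4 / (22.919 × 10⁻⁵) = 53,564,292
N ≈ √53,564,292 ≈ 7,318.8

≈ 7320 RPM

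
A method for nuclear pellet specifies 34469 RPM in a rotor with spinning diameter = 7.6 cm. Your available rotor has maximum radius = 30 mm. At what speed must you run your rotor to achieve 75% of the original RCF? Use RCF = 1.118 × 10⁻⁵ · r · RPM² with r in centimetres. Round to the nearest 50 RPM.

Original rotor: r = 7.6 / 2 = 3.8 cm
RCF_original = 1.118 × 10⁻⁵ × 3.8 × (34469)² = 1.118 × 10⁻⁵ × 3.8 × 1,188,111,961 ≈ 50,475.7 × g
Target RCF = 0.75 × 50,475.7 ≈ 37,856.8 × g
Your rotor: r = 30 mm = 3.0 cm
37,856.8 = 1.118 × 10⁻⁵ × 3 × N²
N² = 37,856.8 / (3.354 × 10⁻⁵) = 1,128,706,023
N ≈ √1,128,706,023 ≈ 33,596.2

33600 RPM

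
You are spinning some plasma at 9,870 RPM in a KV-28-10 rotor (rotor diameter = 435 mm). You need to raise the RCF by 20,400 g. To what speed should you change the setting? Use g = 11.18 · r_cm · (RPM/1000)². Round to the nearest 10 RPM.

13470 RPM

r = 435 mm / 2 = 217.5 mm = 21.75 cm
Current RCF = 11.18 × 21.75 × (9.87)² = 11.18 × 21.75 × 97.4169 ≈ 23,688.4 × g
Target RCF = 23,688.4 + 20,400 = 44,088.4 × g
(N/1000)² = 44,088.4 / 243.165 = 181.3106
N = 1000 × √181.3106 ≈ 13,465.2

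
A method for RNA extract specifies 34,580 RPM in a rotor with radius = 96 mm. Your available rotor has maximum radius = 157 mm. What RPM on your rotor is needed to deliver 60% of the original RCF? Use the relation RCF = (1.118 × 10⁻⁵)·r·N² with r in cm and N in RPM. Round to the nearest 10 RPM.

Original rotor: r = 96 mm = 9.6 cm
RCF = 1.118 × 10⁻⁵ × r × N²
RCF_original = 1.118 × 10⁻⁵ × 9.6 × (34580)² = 1.118 × 10⁻⁵ × 9.6 × 1,195,776,400 ≈ 128,340.3 × g
Target RCF = 0.6 × 128,340.3 ≈ 77,004.2 × g
Your rotor: r = 157 mm = 15.7 cm
77,004.2 = 1.118 × 10⁻⁵ × 15.7 × N²
N² = 77,004.2 / (17.5526 × 10⁻⁵) = 438,705,377
N ≈ √438,705,377 ≈ 20,945.3

≈ 20950 RPM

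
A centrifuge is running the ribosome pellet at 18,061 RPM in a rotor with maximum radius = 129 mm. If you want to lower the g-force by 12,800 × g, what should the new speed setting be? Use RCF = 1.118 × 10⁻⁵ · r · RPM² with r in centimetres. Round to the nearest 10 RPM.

r = 129 mm = 12.9 cm
Current RCF = 1.118 × 10⁻⁵ × 12.9 × (18061)² = 1.118 × 10⁻⁵ × 12.9 × 326,199,721 ≈ 47,045.2 × g
Target RCF = 47,045.2 − 12,800 = 34,245.2 × g
N² = 34,245.2 / (14.4222 × 10⁻⁵) = 237,447,823
N ≈ √237,447,823 ≈ 15,409.3

15410 RPM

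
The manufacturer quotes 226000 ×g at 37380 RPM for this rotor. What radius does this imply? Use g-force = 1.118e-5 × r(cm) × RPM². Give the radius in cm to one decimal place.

RCF = 1.118 × 10⁻⁵ × r × N²
226000 = 1.118 × 10⁻⁵ × r × (37380)²
r = 226000 / (1.118 × 10⁻⁵ × 1,397,264,400) = 226000 / 15621.42 ≈ 14.467 cm

≈ 14.5 cm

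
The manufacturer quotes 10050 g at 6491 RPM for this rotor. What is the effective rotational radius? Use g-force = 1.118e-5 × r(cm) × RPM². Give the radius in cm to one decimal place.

≈ 21.3 cm

RCF = 1.118 × 10⁻⁵ × r × N²
10050 = 1.118 × 10⁻⁵ × r × (6491)²
r = 10050 / (1.118 × 10⁻⁵ × 42,133,081) = 10050 / 471.0478 ≈ 21.335 cm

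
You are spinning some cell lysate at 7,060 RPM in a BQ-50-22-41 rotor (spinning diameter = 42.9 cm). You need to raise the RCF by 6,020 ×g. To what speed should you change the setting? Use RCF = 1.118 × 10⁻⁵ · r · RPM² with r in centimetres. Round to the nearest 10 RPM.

8660 RPM

r = 42.9 / 2 = 21.45 cm
Current RCF = 1.118 × 10⁻⁵ × 21.45 × (7060)² = 1.118 × 10⁻⁵ × 21.45 × 49,843,600 ≈ 11,953 × g
Target RCF = 11,953 + 6,020 = 17,973 × g
N² = 17,973 / (23.9811 × 10⁻⁵) = 74,946,520
N ≈ √74,946,520 ≈ 8,657.2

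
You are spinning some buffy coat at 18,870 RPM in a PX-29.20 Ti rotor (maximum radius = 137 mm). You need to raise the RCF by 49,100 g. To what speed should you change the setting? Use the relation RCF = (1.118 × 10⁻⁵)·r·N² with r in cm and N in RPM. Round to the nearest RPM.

N₂ ≈ 26012 RPM

r = 137 mm = 13.7 cm
Current RCF = 1.118 × 10⁻⁵ × 13.7 × (18870)² = 1.118 × 10⁻⁵ × 13.7 × 356,076,900 ≈ 54,538.9 × g
Target RCF = 54,538.9 + 49,100 = 103,638.9 × g
N² = 103,638.9 / (15.3166 × 10⁻⁵) = 676,644,294
N ≈ √676,644,294 ≈ 26,012.4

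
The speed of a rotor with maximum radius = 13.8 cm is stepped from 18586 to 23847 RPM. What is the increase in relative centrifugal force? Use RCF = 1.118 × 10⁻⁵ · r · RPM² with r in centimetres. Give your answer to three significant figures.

RCF₁ = 1.118 × 10⁻⁵ × 13.8 × (18586)² = 1.118 × 10⁻⁵ × 13.8 × 345,439,396 ≈ 53,295.8 × g
RCF₂ = 1.118 × 10⁻⁵ × 13.8 × (23847)² = 1.118 × 10⁻⁵ × 13.8 × 568,679,409 ≈ 87,738.1 × g
Increase = 87,738.1 − 53,295.8 = 34,442.3

34400 ×g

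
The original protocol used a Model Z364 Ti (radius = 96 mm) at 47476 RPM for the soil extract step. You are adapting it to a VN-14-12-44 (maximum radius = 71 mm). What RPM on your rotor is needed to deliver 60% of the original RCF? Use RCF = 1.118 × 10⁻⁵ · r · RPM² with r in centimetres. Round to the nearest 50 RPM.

≈ 42750 RPM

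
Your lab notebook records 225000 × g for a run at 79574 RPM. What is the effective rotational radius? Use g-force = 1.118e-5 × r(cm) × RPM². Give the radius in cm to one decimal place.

225000 = 1.118 × 10⁻⁵ × r × (79574)²
r = 225000 / (1.118 × 10⁻⁵ × 6,332,021,476) = 225000 / 70792 ≈ 3.178 cm

3.2 cm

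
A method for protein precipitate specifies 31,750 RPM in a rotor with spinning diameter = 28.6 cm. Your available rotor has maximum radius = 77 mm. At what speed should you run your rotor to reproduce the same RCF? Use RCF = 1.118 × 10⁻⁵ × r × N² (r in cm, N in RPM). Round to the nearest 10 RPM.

43270 RPM

Original rotor: r = 28.6 / 2 = 14.3 cm
RCF_original = 1.118 × 10⁻⁵ × 14.3 × (31750)² = 1.118 × 10⁻⁵ × 14.3 × 1,008,062,500 ≈ 161,163 × g
Your rotor: r = 77 mm = 7.7 cm
161,163 = 1.118 × 10⁻⁵ × 7.7 × N²
N² = 161,163 / (8.6086 × 10⁻⁵) = 1,872,116,256
N ≈ √1,872,116,256 ≈ 43,268.0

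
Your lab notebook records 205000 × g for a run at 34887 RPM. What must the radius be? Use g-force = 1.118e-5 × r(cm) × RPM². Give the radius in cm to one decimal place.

r ≈ 15.1 cm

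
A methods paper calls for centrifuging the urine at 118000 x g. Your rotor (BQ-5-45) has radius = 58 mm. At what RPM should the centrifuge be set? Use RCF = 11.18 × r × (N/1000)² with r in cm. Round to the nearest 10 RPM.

≈ 42660 RPM

r = 58 mm = 5.8 cm
118,000 = 11.18 × 5.8 × (N/1000)²
(N/1000)² = 118,000 / 64.844 = 1819.752
N = 1000 × √1819.752 ≈ 42,658.6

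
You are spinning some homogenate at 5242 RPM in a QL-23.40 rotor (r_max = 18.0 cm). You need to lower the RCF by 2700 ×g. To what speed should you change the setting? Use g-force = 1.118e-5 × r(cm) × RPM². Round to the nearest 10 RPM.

3750 RPM

Current RCF = 1.118 × 10⁻⁵ × 18 × (5242)² = 1.118 × 10⁻⁵ × 18 × 27,478,564 ≈ 5,529.8 × g
Target RCF = 5,529.8 − 2,700 = 2,829.8 × g
N² = 2,829.8 / (20.124 × 10⁻⁵) = 14,061,817
N ≈ √14,061,817 ≈ 3,749.9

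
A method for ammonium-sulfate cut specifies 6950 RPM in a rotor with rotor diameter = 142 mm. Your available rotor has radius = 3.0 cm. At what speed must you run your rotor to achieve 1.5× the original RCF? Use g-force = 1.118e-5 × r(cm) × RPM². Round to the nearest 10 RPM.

Original rotor: r = 142 mm / 2 = 71 mm = 7.1 cm
RCF_original = 1.118 × 10⁻⁵ × 7.1 × (6950)² = 1.118 × 10⁻⁵ × 7.1 × 48,302,500 ≈ 3,834.2 × g
Target RCF = 1.5 × 3,834.2 ≈ 5,751.3 × g
5,751.3 = 1.118 × 10⁻⁵ × 3 × N²
N² = 5,751.3 / (3.354 × 10⁻⁵) = 171,475,850
N ≈ √171,475,850 ≈ 13,094.9

≈ 13090 RPM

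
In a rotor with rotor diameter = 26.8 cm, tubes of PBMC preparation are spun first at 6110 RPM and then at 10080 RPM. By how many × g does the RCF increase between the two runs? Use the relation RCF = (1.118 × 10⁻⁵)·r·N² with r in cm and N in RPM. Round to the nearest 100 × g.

≈ 9600 × g

r = 26.8 / 2 = 13.4 cm
RCF₁ = 1.118 × 10⁻⁵ × 13.4 × (6110)² = 1.118 × 10⁻⁵ × 13.4 × 37,332,100 ≈ 5,592.8 × g
RCF₂ = 1.118 × 10⁻⁵ × 13.4 × (10080)² = 1.118 × 10⁻⁵ × 13.4 × 101,606,400 ≈ 15,221.9 × g
Increase = 15,221.9 − 5,592.8 = 9,629.1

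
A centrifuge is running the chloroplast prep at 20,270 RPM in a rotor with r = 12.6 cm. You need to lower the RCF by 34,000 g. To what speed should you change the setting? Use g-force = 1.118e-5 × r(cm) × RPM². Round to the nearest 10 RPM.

13020 RPM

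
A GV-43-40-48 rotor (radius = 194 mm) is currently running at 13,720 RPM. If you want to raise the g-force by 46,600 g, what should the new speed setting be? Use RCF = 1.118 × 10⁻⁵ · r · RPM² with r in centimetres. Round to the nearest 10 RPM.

≈ 20080 RPM

r = 194 mm = 19.4 cm
Current RCF = 1.118 × 10⁻⁵ × 19.4 × (13720)² = 1.118 × 10⁻⁵ × 19.4 × 188,238,400 ≈ 40,827.4 × g
Target RCF = 40,827.4 + 46,600 = 87,427.4 × g
N² = 87,427.4 / (21.6892 × 10⁻⁵) = 403,091,861
N ≈ √403,091,861 ≈ 20,077.1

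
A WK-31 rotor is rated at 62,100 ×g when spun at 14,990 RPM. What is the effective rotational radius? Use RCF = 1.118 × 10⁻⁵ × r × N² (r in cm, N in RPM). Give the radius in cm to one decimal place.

r ≈ 24.7 cm

62100 = 1.118 × 10⁻⁵ × r × (14990)²
r = 62100 / (1.118 × 10⁻⁵ × 224,700,100) = 62100 / 2512.147 ≈ 24.720 cm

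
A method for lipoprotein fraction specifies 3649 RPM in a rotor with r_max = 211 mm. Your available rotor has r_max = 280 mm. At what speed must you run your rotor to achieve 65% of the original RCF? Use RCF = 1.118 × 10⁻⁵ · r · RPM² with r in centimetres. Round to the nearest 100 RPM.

Original rotor: r = 211 mm = 21.1 cm
RCF = 1.118 × 10⁻⁵ × r × N²
RCF_original = 1.118 × 10⁻⁵ × 21.1 × (3649)² = 1.118 × 10⁻⁵ × 21.1 × 13,315,201 ≈ 3,141 × g
Target RCF = 0.65 × 3,141 ≈ 2,041.7 × g
Your rotor: r = 280 mm = 28.0 cm
2,041.7 = 1.118 × 10⁻⁵ × 28 × N²
N² = 2,041.7 / (31.304 × 10⁻⁵) = 6,522,170
N ≈ √6,522,170 ≈ 2,553.9

2600 RPM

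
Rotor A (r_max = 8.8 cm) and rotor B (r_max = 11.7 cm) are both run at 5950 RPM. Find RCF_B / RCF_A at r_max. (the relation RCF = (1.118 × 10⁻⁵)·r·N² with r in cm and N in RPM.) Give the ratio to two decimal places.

1.33

At fixed N, RCF ∝ r, so RCF_B/RCF_A = r_B/r_A = 11.7 / 8.8 = 1.3295.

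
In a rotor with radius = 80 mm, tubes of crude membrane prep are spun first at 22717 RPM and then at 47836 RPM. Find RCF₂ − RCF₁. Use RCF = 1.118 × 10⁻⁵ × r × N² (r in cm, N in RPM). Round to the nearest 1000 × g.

159000 g

r = 80 mm = 8.0 cm
RCF₁ = 1.118 × 10⁻⁵ × 8 × (22717)² = 1.118 × 10⁻⁵ × 8 × 516,062,089 ≈ 46,156.6 × g
RCF₂ = 1.118 × 10⁻⁵ × 8 × (47836)² = 1.118 × 10⁻⁵ × 8 × 2,288,282,896 ≈ 204,664 × g
Increase = 204,664 − 46,156.6 = 158,507.4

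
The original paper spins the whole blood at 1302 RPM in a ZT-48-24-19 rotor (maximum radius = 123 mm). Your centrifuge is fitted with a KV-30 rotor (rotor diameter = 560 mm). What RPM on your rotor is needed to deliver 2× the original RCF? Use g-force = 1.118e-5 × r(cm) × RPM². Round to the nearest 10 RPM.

1220 RPM

Original rotor: r = 123 mm = 12.3 cm
RCF = 1.118 × 10⁻⁵ × r × N²
RCF_original = 1.118 × 10⁻⁵ × 12.3 × (1302)² = 1.118 × 10⁻⁵ × 12.3 × 1,695,204 ≈ 233.1 × g
Target RCF = 2 × 233.1 ≈ 466.2 × g
Your rotor: r = 560 mm / 2 = 280 mm = 28 cm
466.2 = 1.118 × 10⁻⁵ × 28 × N²
N² = 466.2 / (31.304 × 10⁻⁵) = 1,489,267
N ≈ √1,489,267 ≈ 1,220.4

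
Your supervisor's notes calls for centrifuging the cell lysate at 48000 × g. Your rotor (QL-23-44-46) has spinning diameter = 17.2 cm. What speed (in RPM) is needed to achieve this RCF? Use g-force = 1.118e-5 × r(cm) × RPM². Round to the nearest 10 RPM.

r = 17.2 / 2 = 8.6 cm
48,000 = 1.118 × 10⁻⁵ × 8.6 × N²
N² = 48,000 / (9.6148 × 10⁻⁵) = 499,230,353
N ≈ √499,230,353 ≈ 22,343.5

≈ 22340 RPM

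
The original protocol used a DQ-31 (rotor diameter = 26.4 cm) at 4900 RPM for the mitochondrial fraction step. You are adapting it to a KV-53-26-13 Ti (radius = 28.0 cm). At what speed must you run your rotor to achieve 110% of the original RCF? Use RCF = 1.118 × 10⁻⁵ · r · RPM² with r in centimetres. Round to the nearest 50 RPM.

Original rotor: r = 26.4 / 2 = 13.2 cm
RCF_original = 1.118 × 10⁻⁵ × 13.2 × (4900)² = 1.118 × 10⁻⁵ × 13.2 × 24,010,000 ≈ 3,543.3 × g
Target RCF = 1.1 × 3,543.3 ≈ 3,897.6 × g
3,897.6 = 1.118 × 10⁻⁵ × 28 × N²
N² = 3,897.6 / (31.304 × 10⁻⁵) = 12,450,805
N ≈ √12,450,805 ≈ 3,528.6

≈ 3550 RPM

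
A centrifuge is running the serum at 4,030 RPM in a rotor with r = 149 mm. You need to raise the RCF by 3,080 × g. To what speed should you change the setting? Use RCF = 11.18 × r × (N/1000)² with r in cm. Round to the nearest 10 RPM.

r = 149 mm = 14.9 cm
Current RCF = 11.18 × 14.9 × (4.03)² = 11.18 × 14.9 × 16.2409 ≈ 2,705.4 × g
Target RCF = 2,705.4 + 3,080 = 5,785.4 × g
(N/1000)² = 5,785.4 / 166.582 = 34.73004
N = 1000 × √34.73004 ≈ 5,893.2

N₂ ≈ 5890 RPM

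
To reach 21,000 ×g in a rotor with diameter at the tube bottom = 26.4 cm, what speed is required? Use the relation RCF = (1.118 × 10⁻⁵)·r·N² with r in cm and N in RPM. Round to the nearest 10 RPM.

N ≈ 11930 RPM

r = 26.4 / 2 = 13.2 cm
RCF = 1.118 × 10⁻⁵ × r × N²
21,000 = 1.118 × 10⁻⁵ × 13.2 × N²
N² = 21,000 / (14.7576 × 10⁻⁵) = 142,299,561
N ≈ √142,299,561 ≈ 11,928.9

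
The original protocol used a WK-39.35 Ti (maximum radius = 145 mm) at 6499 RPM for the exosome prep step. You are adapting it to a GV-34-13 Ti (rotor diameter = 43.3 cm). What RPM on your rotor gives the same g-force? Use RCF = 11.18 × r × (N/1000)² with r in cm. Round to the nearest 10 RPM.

5320 RPM

Original rotor: r = 145 mm = 14.5 cm
RCF_original = 11.18 × 14.5 × (6.499)² = 11.18 × 14.5 × 42.237001 ≈ 6,847 × g
Your rotor: r = 43.3 / 2 = 21.65 cm
6,847 = 11.18 × 21.65 × (N/1000)²
(N/1000)² = 6,847 / 242.047 = 28.28789
N = 1000 × √28.28789 ≈ 5,318.6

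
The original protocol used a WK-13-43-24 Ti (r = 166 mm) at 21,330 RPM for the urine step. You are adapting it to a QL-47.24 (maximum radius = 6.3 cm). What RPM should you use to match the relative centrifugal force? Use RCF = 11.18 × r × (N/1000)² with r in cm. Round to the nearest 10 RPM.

34620 RPM

Original rotor: r = 166 mm = 16.6 cm
RCF_original = 11.18 × 16.6 × (21.33)² = 11.18 × 16.6 × 454.9689 ≈ 84,436.8 × g
84,436.8 = 11.18 × 6.3 × (N/1000)²
(N/1000)² = 84,436.8 / 70.434 = 1198.807
N = 1000 × √1198.807 ≈ 34,623.8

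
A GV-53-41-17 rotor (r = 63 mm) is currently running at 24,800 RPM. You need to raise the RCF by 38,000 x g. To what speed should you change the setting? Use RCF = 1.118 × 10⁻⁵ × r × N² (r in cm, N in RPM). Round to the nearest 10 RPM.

r = 63 mm = 6.3 cm
Current RCF = 1.118 × 10⁻⁵ × 6.3 × (24800)² = 1.118 × 10⁻⁵ × 6.3 × 615,040,000 ≈ 43,319.7 × g
Target RCF = 43,319.7 + 38,000 = 81,319.7 × g
N² = 81,319.7 / (7.0434 × 10⁻⁵) = 1,154,551,779
N ≈ √1,154,551,779 ≈ 33,978.7

N₂ ≈ 33980 RPM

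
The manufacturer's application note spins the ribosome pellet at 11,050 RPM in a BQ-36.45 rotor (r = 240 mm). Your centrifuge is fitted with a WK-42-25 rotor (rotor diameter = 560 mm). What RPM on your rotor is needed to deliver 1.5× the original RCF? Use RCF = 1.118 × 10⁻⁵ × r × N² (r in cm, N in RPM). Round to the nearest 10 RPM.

Original rotor: r = 240 mm = 24.0 cm
RCF = 1.118 × 10⁻⁵ × r × N²
RCF_original = 1.118 × 10⁻⁵ × 24 × (11050)² = 1.118 × 10⁻⁵ × 24 × 122,102,500 ≈ 32,762.5 × g
Target RCF = 1.5 × 32,762.5 ≈ 49,143.8 × g
Your rotor: r = 560 mm / 2 = 280 mm = 28 cm
49,143.8 = 1.118 × 10⁻⁵ × 28 × N²
N² = 49,143.8 / (31.304 × 10⁻⁵) = 156,988,883
N ≈ √156,988,883 ≈ 12,529.5

12530 RPM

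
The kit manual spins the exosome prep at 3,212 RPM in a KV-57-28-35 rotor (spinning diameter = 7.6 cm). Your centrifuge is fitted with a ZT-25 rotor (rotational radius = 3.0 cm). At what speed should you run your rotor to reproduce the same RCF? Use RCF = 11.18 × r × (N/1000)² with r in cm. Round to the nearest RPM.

Original rotor: r = 7.6 / 2 = 3.8 cm
RCF_original = 11.18 × 3.8 × (3.212)² = 11.18 × 3.8 × 10.316944 ≈ 438.3 × g
438.3 = 11.18 × 3 × (N/1000)²
(N/1000)² = 438.3 / 33.54 = 13.06798
N = 1000 × √13.06798 ≈ 3,615.0

3615 RPM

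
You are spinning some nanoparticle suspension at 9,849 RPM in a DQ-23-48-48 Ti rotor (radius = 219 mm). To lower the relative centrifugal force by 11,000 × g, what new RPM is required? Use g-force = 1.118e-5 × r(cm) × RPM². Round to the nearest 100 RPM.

7200 RPM

r = 219 mm = 21.9 cm
Current RCF = 1.118 × 10⁻⁵ × 21.9 × (9849)² = 1.118 × 10⁻⁵ × 21.9 × 97,002,801 ≈ 23,750.4 × g
Target RCF = 23,750.4 − 11,000 = 12,750.4 × g
N² = 12,750.4 / (24.4842 × 10⁻⁵) = 52,076,033
N ≈ √52,076,033 ≈ 7,216.4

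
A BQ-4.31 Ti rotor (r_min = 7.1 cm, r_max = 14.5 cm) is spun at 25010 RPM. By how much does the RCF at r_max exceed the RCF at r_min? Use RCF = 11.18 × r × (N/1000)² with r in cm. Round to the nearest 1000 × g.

ΔRCF = 11.18 × (r_max − r_min) × (N/1000)² = 11.18 × 7.4 × 625.5001 ≈ 51,748.9

ΔRCF ≈ 52000 g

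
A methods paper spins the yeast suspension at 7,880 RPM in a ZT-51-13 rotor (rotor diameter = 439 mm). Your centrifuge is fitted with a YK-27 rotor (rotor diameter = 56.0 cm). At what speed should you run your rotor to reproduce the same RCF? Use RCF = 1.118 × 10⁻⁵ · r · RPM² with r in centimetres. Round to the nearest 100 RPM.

≈ 7000 RPM

Original rotor: r = 439 mm / 2 = 219.5 mm = 21.95 cm
RCF_original = 1.118 × 10⁻⁵ × 21.95 × (7880)² = 1.118 × 10⁻⁵ × 21.95 × 62,094,400 ≈ 15,238 × g
Your rotor: r = 56.0 / 2 = 28 cm
15,238 = 1.118 × 10⁻⁵ × 28 × N²
N² = 15,238 / (31.304 × 10⁻⁵) = 48,677,485
N ≈ √48,677,485 ≈ 6,976.9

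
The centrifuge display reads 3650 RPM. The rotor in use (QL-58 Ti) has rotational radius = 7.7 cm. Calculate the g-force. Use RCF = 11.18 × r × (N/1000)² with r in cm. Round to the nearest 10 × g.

RCF = 11.18 × 7.7 × (3.65)² = 11.18 × 7.7 × 13.3225 ≈ 1,146.9 × g

RCF ≈ 1150 g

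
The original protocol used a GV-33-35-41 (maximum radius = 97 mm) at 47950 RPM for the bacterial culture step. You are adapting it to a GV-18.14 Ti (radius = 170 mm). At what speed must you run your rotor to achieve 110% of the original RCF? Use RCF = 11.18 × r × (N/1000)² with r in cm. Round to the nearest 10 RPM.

Original rotor: r = 97 mm = 9.7 cm
RCF = 11.18 × r × (N/1000)²
RCF_original = 11.18 × 9.7 × (47.95)² = 11.18 × 9.7 × 2,299.2025 ≈ 249,339.3 × g
Target RCF = 1.1 × 249,339.3 ≈ 274,273.2 × g
Your rotor: r = 170 mm = 17.0 cm
274,273.2 = 11.18 × 17 × (N/1000)²
(N/1000)² = 274,273.2 / 190.06 = 1443.087
N = 1000 × √1443.087 ≈ 37,988.0

≈ 37990 RPM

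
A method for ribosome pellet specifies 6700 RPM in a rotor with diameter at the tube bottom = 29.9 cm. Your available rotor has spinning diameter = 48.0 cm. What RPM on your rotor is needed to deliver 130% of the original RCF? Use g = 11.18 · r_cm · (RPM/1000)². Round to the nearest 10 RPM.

≈ 6030 RPM

Original rotor: r = 29.9 / 2 = 14.95 cm
RCF_original = 11.18 × 14.95 × (6.7)² = 11.18 × 14.95 × 44.89 ≈ 7,503 × g
Target RCF = 1.3 × 7,503 ≈ 9,753.9 × g
Your rotor: r = 48.0 / 2 = 24 cm
9,753.9 = 11.18 × 24 × (N/1000)²
(N/1000)² = 9,753.9 / 268.32 = 36.35174
N = 1000 × √36.35174 ≈ 6,029.2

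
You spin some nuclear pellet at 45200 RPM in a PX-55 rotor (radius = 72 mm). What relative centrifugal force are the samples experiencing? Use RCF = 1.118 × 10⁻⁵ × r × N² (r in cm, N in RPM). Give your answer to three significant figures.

r = 72 mm = 7.2 cm
RCF = 1.118 × 10⁻⁵ × 7.2 × (45200)² = 1.118 × 10⁻⁵ × 7.2 × 2,043,040,000 ≈ 164,456.5 × g

≈ 164000 x g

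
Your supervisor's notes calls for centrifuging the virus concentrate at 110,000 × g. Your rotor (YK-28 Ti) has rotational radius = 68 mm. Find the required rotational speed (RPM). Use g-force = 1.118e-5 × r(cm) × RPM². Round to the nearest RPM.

N ≈ 38038 RPM

r = 68 mm = 6.8 cm
110,000 = 1.118 × 10⁻⁵ × 6.8 × N²
N² = 110,000 / (7.6024 × 10⁻⁵) = 1,446,911,502
N ≈ √1,446,911,502 ≈ 38,038.3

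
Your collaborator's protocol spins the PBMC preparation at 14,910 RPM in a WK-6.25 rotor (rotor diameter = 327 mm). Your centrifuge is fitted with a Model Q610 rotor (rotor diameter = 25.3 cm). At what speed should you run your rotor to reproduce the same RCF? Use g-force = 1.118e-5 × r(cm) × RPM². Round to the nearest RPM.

16951 RPM

Original rotor: r = 327 mm / 2 = 163.5 mm = 16.35 cm
RCF = 1.118 × 10⁻⁵ × r × N²
RCF_original = 1.118 × 10⁻⁵ × 16.35 × (14910)² = 1.118 × 10⁻⁵ × 16.35 × 222,308,100 ≈ 40,636.4 × g
Your rotor: r = 25.3 / 2 = 12.65 cm
40,636.4 = 1.118 × 10⁻⁵ × 12.65 × N²
N² = 40,636.4 / (14.1427 × 10⁻⁵) = 287,331,273
N ≈ √287,331,273 ≈ 16,950.8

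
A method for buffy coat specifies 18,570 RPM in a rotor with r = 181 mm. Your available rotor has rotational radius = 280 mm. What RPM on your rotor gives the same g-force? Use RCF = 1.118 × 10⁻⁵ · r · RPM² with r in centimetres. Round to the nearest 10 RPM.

Original rotor: r = 181 mm = 18.1 cm
RCF_original = 1.118 × 10⁻⁵ × 18.1 × (18570)² = 1.118 × 10⁻⁵ × 18.1 × 344,844,900 ≈ 69,782.1 × g
Your rotor: r = 280 mm = 28.0 cm
69,782.1 = 1.118 × 10⁻⁵ × 28 × N²
N² = 69,782.1 / (31.304 × 10⁻⁵) = 222,917,519
N ≈ √222,917,519 ≈ 14,930.4

≈ 14930 RPM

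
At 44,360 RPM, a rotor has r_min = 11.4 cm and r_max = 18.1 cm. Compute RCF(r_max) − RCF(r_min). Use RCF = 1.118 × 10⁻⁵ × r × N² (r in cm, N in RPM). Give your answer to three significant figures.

RCF_max = 1.118 × 10⁻⁵ × 18.1 × (44360)² = 1.118 × 10⁻⁵ × 18.1 × 1,967,809,600 ≈ 398,202 × g
RCF_min = 1.118 × 10⁻⁵ × 11.4 × (44360)² = 1.118 × 10⁻⁵ × 11.4 × 1,967,809,600 ≈ 250,801.3 × g
ΔRCF = 398,202 − 250,801.3 = 147,400.7

147000 ×g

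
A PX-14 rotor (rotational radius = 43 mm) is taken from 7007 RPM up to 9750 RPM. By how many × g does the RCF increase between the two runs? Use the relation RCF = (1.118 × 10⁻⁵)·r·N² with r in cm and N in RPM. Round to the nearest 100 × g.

r = 43 mm = 4.3 cm
RCF₁ = 1.118 × 10⁻⁵ × 4.3 × (7007)² = 1.118 × 10⁻⁵ × 4.3 × 49,098,049 ≈ 2,360.3 × g
RCF₂ = 1.118 × 10⁻⁵ × 4.3 × (9750)² = 1.118 × 10⁻⁵ × 4.3 × 95,062,500 ≈ 4,570 × g
Increase = 4,570 − 2,360.3 = 2,209.7

2200 × g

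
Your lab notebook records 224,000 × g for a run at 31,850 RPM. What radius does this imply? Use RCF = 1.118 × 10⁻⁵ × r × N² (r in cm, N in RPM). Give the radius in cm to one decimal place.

RCF = 1.118 × 10⁻⁵ × r × N²
224000 = 1.118 × 10⁻⁵ × r × (31850)²
r = 224000 / (1.118 × 10⁻⁵ × 1,014,422,500) = 224000 / 11341.24 ≈ 19.751 cm

≈ 19.8 cm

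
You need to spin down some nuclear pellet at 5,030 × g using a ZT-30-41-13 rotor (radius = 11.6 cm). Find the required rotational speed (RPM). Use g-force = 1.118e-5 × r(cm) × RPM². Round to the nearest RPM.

≈ 6228 RPM

5,030 = 1.118 × 10⁻⁵ × 11.6 × N²
N² = 5,030 / (12.9688 × 10⁻⁵) = 38,785,393
N ≈ √38,785,393 ≈ 6,227.8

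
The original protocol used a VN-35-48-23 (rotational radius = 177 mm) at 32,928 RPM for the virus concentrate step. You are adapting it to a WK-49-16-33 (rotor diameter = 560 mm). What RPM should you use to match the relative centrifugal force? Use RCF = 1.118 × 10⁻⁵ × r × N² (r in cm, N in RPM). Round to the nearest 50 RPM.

Original rotor: r = 177 mm = 17.7 cm
RCF = 1.118 × 10⁻⁵ × r × N²
RCF_original = 1.118 × 10⁻⁵ × 17.7 × (32928)² = 1.118 × 10⁻⁵ × 17.7 × 1,084,253,184 ≈ 214,558.5 × g
Your rotor: r = 560 mm / 2 = 280 mm = 28 cm
214,558.5 = 1.118 × 10⁻⁵ × 28 × N²
N² = 214,558.5 / (31.304 × 10⁻⁵) = 685,402,824
N ≈ √685,402,824 ≈ 26,180.2

26200 RPM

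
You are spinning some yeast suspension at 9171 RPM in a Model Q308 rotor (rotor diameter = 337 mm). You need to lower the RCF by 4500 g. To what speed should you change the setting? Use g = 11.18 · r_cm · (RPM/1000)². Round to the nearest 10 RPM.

r = 337 mm / 2 = 168.5 mm = 16.85 cm
Current RCF = 11.18 × 16.85 × (9.171)² = 11.18 × 16.85 × 84.107241 ≈ 15,844.4 × g
Target RCF = 15,844.4 − 4,500 = 11,344.4 × g
(N/1000)² = 11,344.4 / 188.383 = 60.21987
N = 1000 × √60.21987 ≈ 7,760.1

7760 RPM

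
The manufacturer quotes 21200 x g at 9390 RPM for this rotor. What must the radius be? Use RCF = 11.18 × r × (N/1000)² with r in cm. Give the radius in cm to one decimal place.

r ≈ 21.5 cm

21200 = 11.18 × r × (9.39)²
r = 21200 / (11.18 × 88.1721) = 21200 / 985.7641 ≈ 21.506 cm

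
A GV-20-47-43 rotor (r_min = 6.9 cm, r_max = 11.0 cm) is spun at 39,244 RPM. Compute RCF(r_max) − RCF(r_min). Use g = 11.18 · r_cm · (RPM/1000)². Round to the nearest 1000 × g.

71000 x g

RCF_max = 11.18 × 11 × (39.244)² = 11.18 × 11 × 1,540.091536 ≈ 189,400.5 × g
RCF_min = 11.18 × 6.9 × (39.244)² = 11.18 × 6.9 × 1,540.091536 ≈ 118,805.7 × g
ΔRCF = 189,400.5 − 118,805.7 = 70,594.8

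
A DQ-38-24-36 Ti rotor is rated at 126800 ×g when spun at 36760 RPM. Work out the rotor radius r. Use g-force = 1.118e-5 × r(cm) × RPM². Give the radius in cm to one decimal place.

RCF = 1.118 × 10⁻⁵ × r × N²
126800 = 1.118 × 10⁻⁵ × r × (36760)²
r = 126800 / (1.118 × 10⁻⁵ × 1,351,297,600) = 126800 / 15107.51 ≈ 8.393 cm

8.4 cm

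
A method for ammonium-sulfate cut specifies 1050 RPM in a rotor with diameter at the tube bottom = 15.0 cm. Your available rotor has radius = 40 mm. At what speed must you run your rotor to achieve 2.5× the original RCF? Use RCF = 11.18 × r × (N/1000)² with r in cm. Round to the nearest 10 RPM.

Original rotor: r = 15.0 / 2 = 7.5 cm
RCF_original = 11.18 × 7.5 × (1.05)² = 11.18 × 7.5 × 1.1025 ≈ 92.4 × g
Target RCF = 2.5 × 92.4 ≈ 231 × g
Your rotor: r = 40 mm = 4.0 cm
231 = 11.18 × 4 × (N/1000)²
(N/1000)² = 231 / 44.72 = 5.165474
N = 1000 × √5.165474 ≈ 2,272.8

2270 RPM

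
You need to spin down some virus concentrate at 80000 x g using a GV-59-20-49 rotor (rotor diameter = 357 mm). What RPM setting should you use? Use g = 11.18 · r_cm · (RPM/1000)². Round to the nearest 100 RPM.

20000 RPM

r = 357 mm / 2 = 178.5 mm = 17.85 cm
80,000 = 11.18 × 17.85 × (N/1000)²
(N/1000)² = 80,000 / 199.563 = 400.8759
N = 1000 × √400.8759 ≈ 20,021.9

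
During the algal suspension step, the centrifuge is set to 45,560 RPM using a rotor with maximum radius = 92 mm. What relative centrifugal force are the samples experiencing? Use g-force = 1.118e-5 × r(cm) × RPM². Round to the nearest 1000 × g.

≈ 213000 × g

r = 92 mm = 9.2 cm
RCF = 1.118 × 10⁻⁵ × r × N²
RCF = 1.118 × 10⁻⁵ × 9.2 × (45560)² = 1.118 × 10⁻⁵ × 9.2 × 2,075,713,600 ≈ 213,499.6 × g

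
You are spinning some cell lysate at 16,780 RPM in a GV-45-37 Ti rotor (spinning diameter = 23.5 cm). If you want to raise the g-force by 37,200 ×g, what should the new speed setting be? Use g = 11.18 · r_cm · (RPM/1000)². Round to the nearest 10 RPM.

r = 23.5 / 2 = 11.75 cm
Current RCF = 11.18 × 11.75 × (16.78)² = 11.18 × 11.75 × 281.5684 ≈ 36,988.2 × g
Target RCF = 36,988.2 + 37,200 = 74,188.2 × g
(N/1000)² = 74,188.2 / 131.365 = 564.7486
N = 1000 × √564.7486 ≈ 23,764.4

N₂ ≈ 23760 RPM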